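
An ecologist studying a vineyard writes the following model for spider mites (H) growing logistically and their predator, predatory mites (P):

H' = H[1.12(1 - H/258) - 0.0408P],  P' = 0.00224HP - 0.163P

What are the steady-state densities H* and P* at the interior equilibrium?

From dP/dt = 0 with P > 0: 0.00224H* = 0.163, so H* = 72.8.
Substitute into dH/dt = 0: 1.12(1 - 72.8/258) = 0.0408P*.
The bracket is 0.718, giving P* = 0.804/0.0408 = 19.7.

H* ≈ 72.8, P* ≈ 19.7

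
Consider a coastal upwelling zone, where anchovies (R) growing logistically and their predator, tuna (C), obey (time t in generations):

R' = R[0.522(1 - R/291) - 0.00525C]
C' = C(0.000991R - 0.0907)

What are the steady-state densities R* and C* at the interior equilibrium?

From dC/dt = 0 with C > 0: 0.000991R* = 0.0907, so R* = 91.5.
Substitute into dR/dt = 0: 0.522(1 - 91.5/291) = 0.00525C*.
The bracket is 0.685, giving C* = 0.358/0.00525 = 68.2.

R* ≈ 91.5, C* ≈ 68.2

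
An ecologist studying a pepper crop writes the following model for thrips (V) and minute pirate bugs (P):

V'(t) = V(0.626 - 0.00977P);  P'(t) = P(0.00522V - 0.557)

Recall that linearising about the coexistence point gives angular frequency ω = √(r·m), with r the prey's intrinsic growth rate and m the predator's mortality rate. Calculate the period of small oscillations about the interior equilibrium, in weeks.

Here r = 0.626 and m = 0.557, so r·m = 0.349.
ω = √0.349 = 0.59 per week, hence T = 2π/ω ≈ 10.6 weeks.

T ≈ 10.6 weeks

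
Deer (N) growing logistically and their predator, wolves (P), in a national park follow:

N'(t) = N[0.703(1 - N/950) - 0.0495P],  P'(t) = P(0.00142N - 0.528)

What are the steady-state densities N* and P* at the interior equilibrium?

N* ≈ 372, P* ≈ 8.64

From dP/dt = 0 with P > 0: 0.00142N* = 0.528, so N* = 372.
Substitute into dN/dt = 0: 0.703(1 - 372/950) = 0.0495P*.
The bracket is 0.609, giving P* = 0.428/0.0495 = 8.64.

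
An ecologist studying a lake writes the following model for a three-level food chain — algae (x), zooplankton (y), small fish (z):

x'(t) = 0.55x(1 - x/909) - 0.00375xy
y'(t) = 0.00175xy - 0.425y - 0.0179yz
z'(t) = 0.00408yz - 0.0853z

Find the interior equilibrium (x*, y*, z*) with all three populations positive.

From dz/dt = 0: 0.00408y* = 0.0853, so y* = 20.9.
From dx/dt = 0: 0.55(1 - x*/909) = 0.00375·20.9, giving x* = 909·(1 - 0.143) = 779.
From dy/dt = 0: 0.00175·779 - 0.425 = 0.0179z*, so z* = 0.939/0.0179 = 52.5.

x* ≈ 779, y* ≈ 20.9, z* ≈ 52.5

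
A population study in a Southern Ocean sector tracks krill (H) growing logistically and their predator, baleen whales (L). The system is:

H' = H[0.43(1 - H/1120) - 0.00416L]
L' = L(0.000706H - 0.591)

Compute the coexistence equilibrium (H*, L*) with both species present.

From dL/dt = 0 with L > 0: 0.000706H* = 0.591, so H* = 837.
Substitute into dH/dt = 0: 0.43(1 - 837/1120) = 0.00416L*.
The bracket is 0.253, giving L* = 0.109/0.00416 = 26.1.

H* ≈ 837, L* ≈ 26.1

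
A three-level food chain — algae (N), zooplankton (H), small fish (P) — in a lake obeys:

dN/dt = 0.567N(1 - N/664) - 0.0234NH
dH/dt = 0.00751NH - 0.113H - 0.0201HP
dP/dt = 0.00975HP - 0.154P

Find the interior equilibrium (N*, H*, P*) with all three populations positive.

N* ≈ 231, H* ≈ 15.8, P* ≈ 80.8

From dP/dt = 0: 0.00975H* = 0.154, so H* = 15.8.
From dN/dt = 0: 0.567(1 - N*/664) = 0.0234·15.8, giving N* = 664·(1 - 0.652) = 231.
From dH/dt = 0: 0.00751·231 - 0.113 = 0.0201P*, so P* = 1.62/0.0201 = 80.8.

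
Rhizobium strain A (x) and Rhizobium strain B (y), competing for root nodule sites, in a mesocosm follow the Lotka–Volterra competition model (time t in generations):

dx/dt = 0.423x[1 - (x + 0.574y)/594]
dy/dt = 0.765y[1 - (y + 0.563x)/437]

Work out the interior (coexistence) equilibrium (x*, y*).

Setting both brackets to zero gives the nullclines x + 0.574y = 594 and 0.563x + y = 437.
Substituting y = 437 - 0.563x into the first: x(1 - 0.574·0.563) = 594 - 0.574·437.
So x* = 343/0.677 = 507, and then y* = 437 - 0.563·507 = 152.

x* ≈ 507, y* ≈ 152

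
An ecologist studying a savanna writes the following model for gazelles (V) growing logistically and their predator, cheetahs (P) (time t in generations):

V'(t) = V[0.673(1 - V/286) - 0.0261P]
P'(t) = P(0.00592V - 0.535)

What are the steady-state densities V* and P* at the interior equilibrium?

V* ≈ 90.4, P* ≈ 17.6

From dP/dt = 0 with P > 0: 0.00592V* = 0.535, so V* = 90.4.
Substitute into dV/dt = 0: 0.673(1 - 90.4/286) = 0.0261P*.
The bracket is 0.684, giving P* = 0.46/0.0261 = 17.6.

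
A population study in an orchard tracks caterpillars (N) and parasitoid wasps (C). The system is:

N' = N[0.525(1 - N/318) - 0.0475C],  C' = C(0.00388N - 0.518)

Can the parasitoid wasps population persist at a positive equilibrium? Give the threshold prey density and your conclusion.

The predator equation gives dC/dt > 0 only when N > 0.518/0.00388 = 134.
Without the predator, N → K = 318. Since 318 > 134, the predator can invade and persist.

Threshold N = 134; K > 134, so yes, the predator persists.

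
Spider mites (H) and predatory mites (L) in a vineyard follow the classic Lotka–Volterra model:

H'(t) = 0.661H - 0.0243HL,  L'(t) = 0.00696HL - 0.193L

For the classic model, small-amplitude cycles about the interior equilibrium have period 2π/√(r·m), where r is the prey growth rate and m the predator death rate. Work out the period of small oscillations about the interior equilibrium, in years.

Here r = 0.661 and m = 0.193, so r·m = 0.128.
ω = √0.128 = 0.357 per year, hence T = 2π/ω ≈ 17.6 years.

T ≈ 17.6 years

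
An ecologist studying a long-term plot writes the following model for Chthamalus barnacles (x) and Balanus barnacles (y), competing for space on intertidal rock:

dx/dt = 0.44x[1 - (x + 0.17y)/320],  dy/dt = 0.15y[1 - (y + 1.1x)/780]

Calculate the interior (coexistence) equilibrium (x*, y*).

x* ≈ 231, y* ≈ 526

Setting both brackets to zero gives the nullclines x + 0.17y = 320 and 1.1x + y = 780.
Substituting y = 780 - 1.1x into the first: x(1 - 0.17·1.1) = 320 - 0.17·780.
So x* = 187/0.813 = 231, and then y* = 780 - 1.1·231 = 526.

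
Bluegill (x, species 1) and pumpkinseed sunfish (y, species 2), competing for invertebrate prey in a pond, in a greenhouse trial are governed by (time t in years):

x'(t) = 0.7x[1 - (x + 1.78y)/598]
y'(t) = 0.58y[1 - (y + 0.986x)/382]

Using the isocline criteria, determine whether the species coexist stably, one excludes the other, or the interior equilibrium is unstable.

unstable coexistence (outcome depends on initial conditions)

Compare the nullcline intercepts: K1/α12 = 598/1.78 = 336 < K2 = 382; K2/α21 = 382/0.986 = 387 < K1 = 598.
Since both are reversed, neither can invade when rare; the interior point is a saddle.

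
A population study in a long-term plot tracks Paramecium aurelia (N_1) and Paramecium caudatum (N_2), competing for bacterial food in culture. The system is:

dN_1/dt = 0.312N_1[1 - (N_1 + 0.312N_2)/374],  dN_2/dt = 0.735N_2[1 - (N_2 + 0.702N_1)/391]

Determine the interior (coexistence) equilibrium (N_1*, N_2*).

Setting both brackets to zero gives the nullclines N_1 + 0.312N_2 = 374 and 0.702N_1 + N_2 = 391.
Substituting N_2 = 391 - 0.702N_1 into the first: N_1(1 - 0.312·0.702) = 374 - 0.312·391.
So N_1* = 252/0.781 = 323, and then N_2* = 391 - 0.702·323 = 164.

N_1* ≈ 323, N_2* ≈ 164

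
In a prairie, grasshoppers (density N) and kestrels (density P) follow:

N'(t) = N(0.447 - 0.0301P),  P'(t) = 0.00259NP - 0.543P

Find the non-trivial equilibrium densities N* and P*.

Set dP/dt = 0 with P > 0: 0.00259N - 0.543 = 0, so N* = 0.543/0.00259 = 210.
Set dN/dt = 0 with N > 0: 0.447 - 0.0301P = 0, so P* = 0.447/0.0301 = 14.9.

N* ≈ 210, P* ≈ 14.9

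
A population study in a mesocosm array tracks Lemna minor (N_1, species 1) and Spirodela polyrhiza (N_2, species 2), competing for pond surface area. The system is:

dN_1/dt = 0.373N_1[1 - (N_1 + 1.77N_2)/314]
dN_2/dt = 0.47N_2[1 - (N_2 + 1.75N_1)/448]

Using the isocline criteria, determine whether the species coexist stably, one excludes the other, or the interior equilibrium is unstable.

unstable coexistence (outcome depends on initial conditions)

Compare the nullcline intercepts: K1/α12 = 314/1.77 = 177 < K2 = 448; K2/α21 = 448/1.75 = 256 < K1 = 314.
Since both are reversed, neither can invade when rare; the interior point is a saddle.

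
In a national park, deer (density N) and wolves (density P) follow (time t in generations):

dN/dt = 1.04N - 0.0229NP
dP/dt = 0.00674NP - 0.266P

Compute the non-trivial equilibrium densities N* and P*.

Set dP/dt = 0 with P > 0: 0.00674N - 0.266 = 0, so N* = 0.266/0.00674 = 39.5.
Set dN/dt = 0 with N > 0: 1.04 - 0.0229P = 0, so P* = 1.04/0.0229 = 45.4.

N* ≈ 39.5, P* ≈ 45.4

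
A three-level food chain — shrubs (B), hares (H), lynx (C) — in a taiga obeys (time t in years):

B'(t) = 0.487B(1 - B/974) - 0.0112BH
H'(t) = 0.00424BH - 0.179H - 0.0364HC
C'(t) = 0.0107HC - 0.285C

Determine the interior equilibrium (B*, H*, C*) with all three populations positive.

From dC/dt = 0: 0.0107H* = 0.285, so H* = 26.6.
From dB/dt = 0: 0.487(1 - B*/974) = 0.0112·26.6, giving B* = 974·(1 - 0.613) = 377.
From dH/dt = 0: 0.00424·377 - 0.179 = 0.0364C*, so C* = 1.42/0.0364 = 39.

B* ≈ 377, H* ≈ 26.6, C* ≈ 39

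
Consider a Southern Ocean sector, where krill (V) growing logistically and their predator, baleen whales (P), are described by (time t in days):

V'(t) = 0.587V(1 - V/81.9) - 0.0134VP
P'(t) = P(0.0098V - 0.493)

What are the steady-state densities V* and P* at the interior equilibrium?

From dP/dt = 0 with P > 0: 0.0098V* = 0.493, so V* = 50.3.
Substitute into dV/dt = 0: 0.587(1 - 50.3/81.9) = 0.0134P*.
The bracket is 0.386, giving P* = 0.226/0.0134 = 16.9.

V* ≈ 50.3, P* ≈ 16.9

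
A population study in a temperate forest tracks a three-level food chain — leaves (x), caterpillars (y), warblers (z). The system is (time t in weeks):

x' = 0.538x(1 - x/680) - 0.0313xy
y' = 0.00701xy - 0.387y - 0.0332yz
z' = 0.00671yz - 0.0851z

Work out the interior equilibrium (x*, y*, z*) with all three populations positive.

From dz/dt = 0: 0.00671y* = 0.0851, so y* = 12.7.
From dx/dt = 0: 0.538(1 - x*/680) = 0.0313·12.7, giving x* = 680·(1 - 0.738) = 178.
From dy/dt = 0: 0.00701·178 - 0.387 = 0.0332z*, so z* = 0.863/0.0332 = 26.

x* ≈ 178, y* ≈ 12.7, z* ≈ 26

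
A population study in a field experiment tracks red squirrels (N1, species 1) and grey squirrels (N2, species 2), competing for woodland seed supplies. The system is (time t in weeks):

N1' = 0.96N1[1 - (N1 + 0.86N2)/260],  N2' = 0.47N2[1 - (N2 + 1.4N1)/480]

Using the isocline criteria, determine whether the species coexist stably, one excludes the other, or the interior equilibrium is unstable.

Compare the nullcline intercepts: K1/α12 = 260/0.86 = 302 < K2 = 480; K2/α21 = 480/1.4 = 343 > K1 = 260.
Since the inequalities point opposite ways, species 2 can invade but species 1 cannot.

species 2 excludes species 1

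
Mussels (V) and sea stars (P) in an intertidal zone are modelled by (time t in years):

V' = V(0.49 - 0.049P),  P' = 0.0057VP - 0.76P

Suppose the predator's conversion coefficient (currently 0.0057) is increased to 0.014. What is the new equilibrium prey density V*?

At the interior fixed point, setting dP/dt = 0 with P > 0 fixes V* = (predator death rate)/(VP coefficient) — independent of the other coefficients.
With the change, V* = 0.76/0.014 = 54.3; it falls from 133.

V* ≈ 54.3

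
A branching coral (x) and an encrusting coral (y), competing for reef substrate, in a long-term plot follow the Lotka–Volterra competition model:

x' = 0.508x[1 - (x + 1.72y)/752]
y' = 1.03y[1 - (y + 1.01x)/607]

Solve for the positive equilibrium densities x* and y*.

x* ≈ 396, y* ≈ 207

Setting both brackets to zero gives the nullclines x + 1.72y = 752 and 1.01x + y = 607.
Substituting y = 607 - 1.01x into the first: x(1 - 1.72·1.01) = 752 - 1.72·607.
So x* = -292/-0.737 = 396, and then y* = 607 - 1.01·396 = 207.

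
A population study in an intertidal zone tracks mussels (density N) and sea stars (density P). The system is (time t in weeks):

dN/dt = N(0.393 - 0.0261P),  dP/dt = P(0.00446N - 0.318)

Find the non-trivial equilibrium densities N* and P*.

Set dP/dt = 0 with P > 0: 0.00446N - 0.318 = 0, so N* = 0.318/0.00446 = 71.3.
Set dN/dt = 0 with N > 0: 0.393 - 0.0261P = 0, so P* = 0.393/0.0261 = 15.1.

N* ≈ 71.3, P* ≈ 15.1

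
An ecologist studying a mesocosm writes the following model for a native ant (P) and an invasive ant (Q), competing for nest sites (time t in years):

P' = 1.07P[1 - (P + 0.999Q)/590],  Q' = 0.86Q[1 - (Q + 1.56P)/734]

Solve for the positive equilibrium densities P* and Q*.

P* ≈ 257, Q* ≈ 334

Setting both brackets to zero gives the nullclines P + 0.999Q = 590 and 1.56P + Q = 734.
Substituting Q = 734 - 1.56P into the first: P(1 - 0.999·1.56) = 590 - 0.999·734.
So P* = -143/-0.558 = 257, and then Q* = 734 - 1.56·257 = 334.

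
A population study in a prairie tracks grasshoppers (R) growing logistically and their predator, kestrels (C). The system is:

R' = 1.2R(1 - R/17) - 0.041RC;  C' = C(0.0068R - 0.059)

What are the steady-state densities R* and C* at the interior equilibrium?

R* ≈ 8.68, C* ≈ 14.3

From dC/dt = 0 with C > 0: 0.0068R* = 0.059, so R* = 8.68.
Substitute into dR/dt = 0: 1.2(1 - 8.68/17) = 0.041C*.
The bracket is 0.49, giving C* = 0.588/0.041 = 14.3.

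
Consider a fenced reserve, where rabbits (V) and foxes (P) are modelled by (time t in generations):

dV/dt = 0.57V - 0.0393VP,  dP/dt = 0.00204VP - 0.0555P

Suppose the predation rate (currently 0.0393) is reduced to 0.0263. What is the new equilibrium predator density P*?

P* ≈ 21.7

At the interior fixed point, setting dV/dt = 0 with V > 0 fixes P* = (prey growth rate)/(VP coefficient) — independent of the other coefficients.
With the change, P* = 0.57/0.0263 = 21.7; it rises from 14.5.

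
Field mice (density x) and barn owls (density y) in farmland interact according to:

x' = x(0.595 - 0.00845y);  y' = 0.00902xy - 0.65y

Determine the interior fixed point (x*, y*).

Set dy/dt = 0 with y > 0: 0.00902x - 0.65 = 0, so x* = 0.65/0.00902 = 72.1.
Set dx/dt = 0 with x > 0: 0.595 - 0.00845y = 0, so y* = 0.595/0.00845 = 70.4.

x* ≈ 72.1, y* ≈ 70.4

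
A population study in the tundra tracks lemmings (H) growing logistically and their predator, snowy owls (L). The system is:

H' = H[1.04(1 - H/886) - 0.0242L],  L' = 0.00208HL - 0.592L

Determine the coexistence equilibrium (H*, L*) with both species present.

From dL/dt = 0 with L > 0: 0.00208H* = 0.592, so H* = 285.
Substitute into dH/dt = 0: 1.04(1 - 285/886) = 0.0242L*.
The bracket is 0.679, giving L* = 0.706/0.0242 = 29.2.

H* ≈ 285, L* ≈ 29.2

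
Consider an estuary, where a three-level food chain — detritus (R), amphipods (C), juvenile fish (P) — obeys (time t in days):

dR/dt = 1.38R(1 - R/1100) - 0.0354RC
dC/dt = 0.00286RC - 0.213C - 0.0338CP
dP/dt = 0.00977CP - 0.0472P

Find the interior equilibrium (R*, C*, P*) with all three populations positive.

From dP/dt = 0: 0.00977C* = 0.0472, so C* = 4.83.
From dR/dt = 0: 1.38(1 - R*/1100) = 0.0354·4.83, giving R* = 1100·(1 - 0.124) = 964.
From dC/dt = 0: 0.00286·964 - 0.213 = 0.0338P*, so P* = 2.54/0.0338 = 75.2.

R* ≈ 964, C* ≈ 4.83, P* ≈ 75.2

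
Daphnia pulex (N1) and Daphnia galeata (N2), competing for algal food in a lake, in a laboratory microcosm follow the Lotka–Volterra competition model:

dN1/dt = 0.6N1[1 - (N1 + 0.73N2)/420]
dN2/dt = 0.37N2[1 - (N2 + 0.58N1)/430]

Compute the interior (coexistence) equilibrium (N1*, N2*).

N1* ≈ 184, N2* ≈ 323

Setting both brackets to zero gives the nullclines N1 + 0.73N2 = 420 and 0.58N1 + N2 = 430.
Substituting N2 = 430 - 0.58N1 into the first: N1(1 - 0.73·0.58) = 420 - 0.73·430.
So N1* = 106/0.577 = 184, and then N2* = 430 - 0.58·184 = 323.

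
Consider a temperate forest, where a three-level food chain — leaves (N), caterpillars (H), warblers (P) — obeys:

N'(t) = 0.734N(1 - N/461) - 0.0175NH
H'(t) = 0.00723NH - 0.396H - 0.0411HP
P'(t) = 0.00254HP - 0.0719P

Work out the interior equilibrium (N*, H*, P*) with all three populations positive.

N* ≈ 150, H* ≈ 28.3, P* ≈ 16.7

From dP/dt = 0: 0.00254H* = 0.0719, so H* = 28.3.
From dN/dt = 0: 0.734(1 - N*/461) = 0.0175·28.3, giving N* = 461·(1 - 0.675) = 150.
From dH/dt = 0: 0.00723·150 - 0.396 = 0.0411P*, so P* = 0.688/0.0411 = 16.7.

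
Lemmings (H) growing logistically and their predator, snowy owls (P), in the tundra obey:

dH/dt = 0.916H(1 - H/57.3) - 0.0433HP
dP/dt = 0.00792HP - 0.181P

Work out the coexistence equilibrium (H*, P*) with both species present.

From dP/dt = 0 with P > 0: 0.00792H* = 0.181, so H* = 22.9.
Substitute into dH/dt = 0: 0.916(1 - 22.9/57.3) = 0.0433P*.
The bracket is 0.601, giving P* = 0.551/0.0433 = 12.7.

H* ≈ 22.9, P* ≈ 12.7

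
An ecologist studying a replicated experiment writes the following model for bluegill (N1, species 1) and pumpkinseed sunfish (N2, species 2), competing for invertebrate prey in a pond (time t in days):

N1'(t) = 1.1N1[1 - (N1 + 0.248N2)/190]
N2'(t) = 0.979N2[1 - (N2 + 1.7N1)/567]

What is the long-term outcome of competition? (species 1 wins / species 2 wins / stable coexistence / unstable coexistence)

stable coexistence

Compare the nullcline intercepts: K1/α12 = 190/0.248 = 766 > K2 = 567; K2/α21 = 567/1.7 = 334 > K1 = 190.
Since both inequalities hold, each species can invade when rare, so the interior equilibrium is stable.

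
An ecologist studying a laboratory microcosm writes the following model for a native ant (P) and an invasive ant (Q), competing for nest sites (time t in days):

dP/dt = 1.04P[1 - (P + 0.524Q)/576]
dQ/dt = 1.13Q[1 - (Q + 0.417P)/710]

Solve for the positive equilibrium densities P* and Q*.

P* ≈ 261, Q* ≈ 601

Setting both brackets to zero gives the nullclines P + 0.524Q = 576 and 0.417P + Q = 710.
Substituting Q = 710 - 0.417P into the first: P(1 - 0.524·0.417) = 576 - 0.524·710.
So P* = 204/0.781 = 261, and then Q* = 710 - 0.417·261 = 601.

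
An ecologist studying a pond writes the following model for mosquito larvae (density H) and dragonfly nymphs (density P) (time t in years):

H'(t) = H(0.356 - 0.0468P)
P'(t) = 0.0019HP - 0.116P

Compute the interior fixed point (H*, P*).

H* ≈ 61.1, P* ≈ 7.61

Set dP/dt = 0 with P > 0: 0.0019H - 0.116 = 0, so H* = 0.116/0.0019 = 61.1.
Set dH/dt = 0 with H > 0: 0.356 - 0.0468P = 0, so P* = 0.356/0.0468 = 7.61.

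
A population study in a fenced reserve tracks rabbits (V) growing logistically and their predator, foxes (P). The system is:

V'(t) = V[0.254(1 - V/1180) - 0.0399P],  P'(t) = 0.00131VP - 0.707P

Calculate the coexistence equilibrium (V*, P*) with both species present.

From dP/dt = 0 with P > 0: 0.00131V* = 0.707, so V* = 540.
Substitute into dV/dt = 0: 0.254(1 - 540/1180) = 0.0399P*.
The bracket is 0.543, giving P* = 0.138/0.0399 = 3.45.

V* ≈ 540, P* ≈ 3.45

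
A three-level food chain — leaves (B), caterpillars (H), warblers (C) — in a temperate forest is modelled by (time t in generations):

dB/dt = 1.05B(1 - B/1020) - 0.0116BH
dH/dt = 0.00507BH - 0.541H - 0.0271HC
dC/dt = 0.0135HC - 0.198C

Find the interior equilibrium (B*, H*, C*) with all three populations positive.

B* ≈ 855, H* ≈ 14.7, C* ≈ 140

From dC/dt = 0: 0.0135H* = 0.198, so H* = 14.7.
From dB/dt = 0: 1.05(1 - B*/1020) = 0.0116·14.7, giving B* = 1020·(1 - 0.162) = 855.
From dH/dt = 0: 0.00507·855 - 0.541 = 0.0271C*, so C* = 3.79/0.0271 = 140.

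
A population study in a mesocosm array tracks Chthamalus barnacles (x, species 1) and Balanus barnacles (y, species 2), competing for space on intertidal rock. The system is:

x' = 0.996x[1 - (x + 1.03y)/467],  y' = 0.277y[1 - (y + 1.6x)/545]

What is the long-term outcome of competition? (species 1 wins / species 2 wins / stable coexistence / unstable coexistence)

unstable coexistence (outcome depends on initial conditions)

Compare the nullcline intercepts: K1/α12 = 467/1.03 = 453 < K2 = 545; K2/α21 = 545/1.6 = 341 < K1 = 467.
Since both are reversed, neither can invade when rare; the interior point is a saddle.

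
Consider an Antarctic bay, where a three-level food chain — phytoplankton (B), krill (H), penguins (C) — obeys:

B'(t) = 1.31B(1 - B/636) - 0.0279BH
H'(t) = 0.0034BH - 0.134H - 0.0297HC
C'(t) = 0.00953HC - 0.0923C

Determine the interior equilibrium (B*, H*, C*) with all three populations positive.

B* ≈ 505, H* ≈ 9.69, C* ≈ 53.3

From dC/dt = 0: 0.00953H* = 0.0923, so H* = 9.69.
From dB/dt = 0: 1.31(1 - B*/636) = 0.0279·9.69, giving B* = 636·(1 - 0.206) = 505.
From dH/dt = 0: 0.0034·505 - 0.134 = 0.0297C*, so C* = 1.58/0.0297 = 53.3.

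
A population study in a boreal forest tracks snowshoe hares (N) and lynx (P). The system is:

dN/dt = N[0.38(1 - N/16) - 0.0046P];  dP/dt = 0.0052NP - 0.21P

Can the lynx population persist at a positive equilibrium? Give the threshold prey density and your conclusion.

The predator equation gives dP/dt > 0 only when N > 0.21/0.0052 = 40.4.
Without the predator, N → K = 16. Since 16 < 40.4, the predator cannot invade.

Threshold N = 40.4; K < 40.4, so no, the predator goes extinct.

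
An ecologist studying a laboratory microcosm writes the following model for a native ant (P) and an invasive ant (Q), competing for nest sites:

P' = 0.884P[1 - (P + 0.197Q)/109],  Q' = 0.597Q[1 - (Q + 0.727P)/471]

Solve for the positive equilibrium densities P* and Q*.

Setting both brackets to zero gives the nullclines P + 0.197Q = 109 and 0.727P + Q = 471.
Substituting Q = 471 - 0.727P into the first: P(1 - 0.197·0.727) = 109 - 0.197·471.
So P* = 16.2/0.857 = 18.9, and then Q* = 471 - 0.727·18.9 = 457.

P* ≈ 18.9, Q* ≈ 457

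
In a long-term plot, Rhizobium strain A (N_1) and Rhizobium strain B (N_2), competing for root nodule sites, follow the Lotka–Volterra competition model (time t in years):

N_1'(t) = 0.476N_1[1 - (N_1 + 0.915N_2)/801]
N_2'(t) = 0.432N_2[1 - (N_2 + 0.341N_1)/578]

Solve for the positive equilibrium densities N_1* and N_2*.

Setting both brackets to zero gives the nullclines N_1 + 0.915N_2 = 801 and 0.341N_1 + N_2 = 578.
Substituting N_2 = 578 - 0.341N_1 into the first: N_1(1 - 0.915·0.341) = 801 - 0.915·578.
So N_1* = 272/0.688 = 396, and then N_2* = 578 - 0.341·396 = 443.

N_1* ≈ 396, N_2* ≈ 443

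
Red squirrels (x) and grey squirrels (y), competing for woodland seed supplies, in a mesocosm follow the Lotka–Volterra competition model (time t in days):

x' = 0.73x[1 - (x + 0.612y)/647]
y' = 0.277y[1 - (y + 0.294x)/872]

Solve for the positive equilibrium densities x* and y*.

Setting both brackets to zero gives the nullclines x + 0.612y = 647 and 0.294x + y = 872.
Substituting y = 872 - 0.294x into the first: x(1 - 0.612·0.294) = 647 - 0.612·872.
So x* = 113/0.82 = 138, and then y* = 872 - 0.294·138 = 831.

x* ≈ 138, y* ≈ 831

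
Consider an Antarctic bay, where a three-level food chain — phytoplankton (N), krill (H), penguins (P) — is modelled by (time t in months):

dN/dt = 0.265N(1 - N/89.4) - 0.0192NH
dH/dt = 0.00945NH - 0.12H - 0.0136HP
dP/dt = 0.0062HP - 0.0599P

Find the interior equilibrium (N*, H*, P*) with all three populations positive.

From dP/dt = 0: 0.0062H* = 0.0599, so H* = 9.66.
From dN/dt = 0: 0.265(1 - N*/89.4) = 0.0192·9.66, giving N* = 89.4·(1 - 0.7) = 26.8.
From dH/dt = 0: 0.00945·26.8 - 0.12 = 0.0136P*, so P* = 0.133/0.0136 = 9.81.

N* ≈ 26.8, H* ≈ 9.66, P* ≈ 9.81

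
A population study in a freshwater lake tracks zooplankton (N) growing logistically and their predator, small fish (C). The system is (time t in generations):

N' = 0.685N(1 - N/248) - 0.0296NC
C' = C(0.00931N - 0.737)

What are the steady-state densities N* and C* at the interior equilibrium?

N* ≈ 79.2, C* ≈ 15.8

From dC/dt = 0 with C > 0: 0.00931N* = 0.737, so N* = 79.2.
Substitute into dN/dt = 0: 0.685(1 - 79.2/248) = 0.0296C*.
The bracket is 0.681, giving C* = 0.466/0.0296 = 15.8.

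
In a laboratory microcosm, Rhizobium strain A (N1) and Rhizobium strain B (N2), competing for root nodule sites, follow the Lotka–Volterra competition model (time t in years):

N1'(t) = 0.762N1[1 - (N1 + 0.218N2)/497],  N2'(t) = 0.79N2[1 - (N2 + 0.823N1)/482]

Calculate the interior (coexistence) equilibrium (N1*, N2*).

Setting both brackets to zero gives the nullclines N1 + 0.218N2 = 497 and 0.823N1 + N2 = 482.
Substituting N2 = 482 - 0.823N1 into the first: N1(1 - 0.218·0.823) = 497 - 0.218·482.
So N1* = 392/0.821 = 478, and then N2* = 482 - 0.823·478 = 88.9.

N1* ≈ 478, N2* ≈ 88.9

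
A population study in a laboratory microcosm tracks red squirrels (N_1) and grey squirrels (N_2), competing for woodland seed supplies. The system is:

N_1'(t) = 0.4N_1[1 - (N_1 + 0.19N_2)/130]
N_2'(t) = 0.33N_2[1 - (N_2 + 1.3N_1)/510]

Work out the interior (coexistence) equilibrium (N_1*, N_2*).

N_1* ≈ 44, N_2* ≈ 453

Setting both brackets to zero gives the nullclines N_1 + 0.19N_2 = 130 and 1.3N_1 + N_2 = 510.
Substituting N_2 = 510 - 1.3N_1 into the first: N_1(1 - 0.19·1.3) = 130 - 0.19·510.
So N_1* = 33.1/0.753 = 44, and then N_2* = 510 - 1.3·44 = 453.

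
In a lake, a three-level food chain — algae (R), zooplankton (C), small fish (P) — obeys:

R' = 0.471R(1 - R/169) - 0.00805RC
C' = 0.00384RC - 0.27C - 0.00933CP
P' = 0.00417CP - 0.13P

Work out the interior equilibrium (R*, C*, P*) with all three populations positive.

R* ≈ 79, C* ≈ 31.2, P* ≈ 3.56

From dP/dt = 0: 0.00417C* = 0.13, so C* = 31.2.
From dR/dt = 0: 0.471(1 - R*/169) = 0.00805·31.2, giving R* = 169·(1 - 0.533) = 79.
From dC/dt = 0: 0.00384·79 - 0.27 = 0.00933P*, so P* = 0.0332/0.00933 = 3.56.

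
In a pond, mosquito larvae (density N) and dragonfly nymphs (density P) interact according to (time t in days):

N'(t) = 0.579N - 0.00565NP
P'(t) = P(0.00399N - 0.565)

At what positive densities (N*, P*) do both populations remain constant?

Set dP/dt = 0 with P > 0: 0.00399N - 0.565 = 0, so N* = 0.565/0.00399 = 142.
Set dN/dt = 0 with N > 0: 0.579 - 0.00565P = 0, so P* = 0.579/0.00565 = 102.

N* ≈ 142, P* ≈ 102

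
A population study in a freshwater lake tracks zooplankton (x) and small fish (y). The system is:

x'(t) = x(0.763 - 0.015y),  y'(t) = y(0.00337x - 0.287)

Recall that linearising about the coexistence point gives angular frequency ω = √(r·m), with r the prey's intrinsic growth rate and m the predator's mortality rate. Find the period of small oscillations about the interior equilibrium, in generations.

T ≈ 13.4 generations

Here r = 0.763 and m = 0.287, so r·m = 0.219.
ω = √0.219 = 0.468 per generation, hence T = 2π/ω ≈ 13.4 generations.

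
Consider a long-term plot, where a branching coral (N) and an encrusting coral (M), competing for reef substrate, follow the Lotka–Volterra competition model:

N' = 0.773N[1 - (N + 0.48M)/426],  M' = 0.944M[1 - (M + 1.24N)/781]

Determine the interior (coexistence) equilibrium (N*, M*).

Setting both brackets to zero gives the nullclines N + 0.48M = 426 and 1.24N + M = 781.
Substituting M = 781 - 1.24N into the first: N(1 - 0.48·1.24) = 426 - 0.48·781.
So N* = 51.1/0.405 = 126, and then M* = 781 - 1.24·126 = 624.

N* ≈ 126, M* ≈ 624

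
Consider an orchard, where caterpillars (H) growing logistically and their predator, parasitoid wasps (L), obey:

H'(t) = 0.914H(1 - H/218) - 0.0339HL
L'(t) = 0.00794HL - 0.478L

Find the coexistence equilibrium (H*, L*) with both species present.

H* ≈ 60.2, L* ≈ 19.5

From dL/dt = 0 with L > 0: 0.00794H* = 0.478, so H* = 60.2.
Substitute into dH/dt = 0: 0.914(1 - 60.2/218) = 0.0339L*.
The bracket is 0.724, giving L* = 0.662/0.0339 = 19.5.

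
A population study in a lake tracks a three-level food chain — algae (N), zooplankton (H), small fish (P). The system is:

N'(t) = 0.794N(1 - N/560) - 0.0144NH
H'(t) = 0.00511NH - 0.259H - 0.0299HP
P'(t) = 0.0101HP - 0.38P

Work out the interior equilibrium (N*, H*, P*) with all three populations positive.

N* ≈ 178, H* ≈ 37.6, P* ≈ 21.7

From dP/dt = 0: 0.0101H* = 0.38, so H* = 37.6.
From dN/dt = 0: 0.794(1 - N*/560) = 0.0144·37.6, giving N* = 560·(1 - 0.682) = 178.
From dH/dt = 0: 0.00511·178 - 0.259 = 0.0299P*, so P* = 0.65/0.0299 = 21.7.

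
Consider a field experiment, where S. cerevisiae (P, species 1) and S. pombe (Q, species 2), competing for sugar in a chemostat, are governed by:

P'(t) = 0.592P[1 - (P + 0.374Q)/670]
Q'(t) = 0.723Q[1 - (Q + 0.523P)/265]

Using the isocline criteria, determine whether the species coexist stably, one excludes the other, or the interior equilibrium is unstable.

species 1 excludes species 2

Compare the nullcline intercepts: K1/α12 = 670/0.374 = 1790 > K2 = 265; K2/α21 = 265/0.523 = 507 < K1 = 670.
Since the inequalities point opposite ways, species 1 can invade but species 2 cannot.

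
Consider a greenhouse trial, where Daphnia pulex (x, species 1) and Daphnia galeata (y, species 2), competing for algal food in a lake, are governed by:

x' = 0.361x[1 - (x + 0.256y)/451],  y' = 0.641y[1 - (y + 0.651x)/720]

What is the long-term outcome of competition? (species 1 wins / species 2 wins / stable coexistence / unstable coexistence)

Compare the nullcline intercepts: K1/α12 = 451/0.256 = 1760 > K2 = 720; K2/α21 = 720/0.651 = 1110 > K1 = 451.
Since both inequalities hold, each species can invade when rare, so the interior equilibrium is stable.

stable coexistence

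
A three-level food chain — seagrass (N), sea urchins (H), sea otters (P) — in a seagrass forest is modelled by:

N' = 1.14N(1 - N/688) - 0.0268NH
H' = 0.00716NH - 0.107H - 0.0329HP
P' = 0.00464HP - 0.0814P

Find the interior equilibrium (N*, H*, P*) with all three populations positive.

From dP/dt = 0: 0.00464H* = 0.0814, so H* = 17.5.
From dN/dt = 0: 1.14(1 - N*/688) = 0.0268·17.5, giving N* = 688·(1 - 0.412) = 404.
From dH/dt = 0: 0.00716·404 - 0.107 = 0.0329P*, so P* = 2.79/0.0329 = 84.7.

N* ≈ 404, H* ≈ 17.5, P* ≈ 84.7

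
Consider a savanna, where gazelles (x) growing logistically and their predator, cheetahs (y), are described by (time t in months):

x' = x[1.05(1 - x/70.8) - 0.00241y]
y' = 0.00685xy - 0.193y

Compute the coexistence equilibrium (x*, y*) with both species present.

x* ≈ 28.2, y* ≈ 262

From dy/dt = 0 with y > 0: 0.00685x* = 0.193, so x* = 28.2.
Substitute into dx/dt = 0: 1.05(1 - 28.2/70.8) = 0.00241y*.
The bracket is 0.602, giving y* = 0.632/0.00241 = 262.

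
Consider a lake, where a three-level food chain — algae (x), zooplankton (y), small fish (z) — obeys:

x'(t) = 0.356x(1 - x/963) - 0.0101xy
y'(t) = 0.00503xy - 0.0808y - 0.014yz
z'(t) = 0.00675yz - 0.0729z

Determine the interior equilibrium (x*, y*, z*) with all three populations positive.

x* ≈ 668, y* ≈ 10.8, z* ≈ 234

From dz/dt = 0: 0.00675y* = 0.0729, so y* = 10.8.
From dx/dt = 0: 0.356(1 - x*/963) = 0.0101·10.8, giving x* = 963·(1 - 0.306) = 668.
From dy/dt = 0: 0.00503·668 - 0.0808 = 0.014z*, so z* = 3.28/0.014 = 234.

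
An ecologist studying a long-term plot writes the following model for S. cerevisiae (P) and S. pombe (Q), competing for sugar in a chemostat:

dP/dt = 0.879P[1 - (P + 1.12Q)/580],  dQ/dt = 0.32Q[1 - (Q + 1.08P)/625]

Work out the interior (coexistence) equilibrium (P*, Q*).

Setting both brackets to zero gives the nullclines P + 1.12Q = 580 and 1.08P + Q = 625.
Substituting Q = 625 - 1.08P into the first: P(1 - 1.12·1.08) = 580 - 1.12·625.
So P* = -120/-0.21 = 573, and then Q* = 625 - 1.08·573 = 6.68.

P* ≈ 573, Q* ≈ 6.68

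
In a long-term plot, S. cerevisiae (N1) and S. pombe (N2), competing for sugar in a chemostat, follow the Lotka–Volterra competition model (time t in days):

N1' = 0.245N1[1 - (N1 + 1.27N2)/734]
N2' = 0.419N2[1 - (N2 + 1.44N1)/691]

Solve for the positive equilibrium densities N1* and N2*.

Setting both brackets to zero gives the nullclines N1 + 1.27N2 = 734 and 1.44N1 + N2 = 691.
Substituting N2 = 691 - 1.44N1 into the first: N1(1 - 1.27·1.44) = 734 - 1.27·691.
So N1* = -144/-0.829 = 173, and then N2* = 691 - 1.44·173 = 442.

N1* ≈ 173, N2* ≈ 442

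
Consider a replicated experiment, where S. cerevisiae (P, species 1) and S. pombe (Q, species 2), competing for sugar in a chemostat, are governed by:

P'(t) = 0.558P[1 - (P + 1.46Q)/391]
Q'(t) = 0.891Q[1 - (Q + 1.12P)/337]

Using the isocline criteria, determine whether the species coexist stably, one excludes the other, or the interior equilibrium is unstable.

Compare the nullcline intercepts: K1/α12 = 391/1.46 = 268 < K2 = 337; K2/α21 = 337/1.12 = 301 < K1 = 391.
Since both are reversed, neither can invade when rare; the interior point is a saddle.

unstable coexistence (outcome depends on initial conditions)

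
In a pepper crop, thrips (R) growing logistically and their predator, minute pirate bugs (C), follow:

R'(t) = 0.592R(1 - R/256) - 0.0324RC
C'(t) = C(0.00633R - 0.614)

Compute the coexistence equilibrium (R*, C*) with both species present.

From dC/dt = 0 with C > 0: 0.00633R* = 0.614, so R* = 97.
Substitute into dR/dt = 0: 0.592(1 - 97/256) = 0.0324C*.
The bracket is 0.621, giving C* = 0.368/0.0324 = 11.3.

R* ≈ 97, C* ≈ 11.3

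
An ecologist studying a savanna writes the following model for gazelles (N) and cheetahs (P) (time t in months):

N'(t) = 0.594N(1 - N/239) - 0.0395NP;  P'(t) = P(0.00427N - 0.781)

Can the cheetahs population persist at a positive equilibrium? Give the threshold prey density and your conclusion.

Threshold N = 183; K > 183, so yes, the predator persists.

The predator equation gives dP/dt > 0 only when N > 0.781/0.00427 = 183.
Without the predator, N → K = 239. Since 239 > 183, the predator can invade and persist.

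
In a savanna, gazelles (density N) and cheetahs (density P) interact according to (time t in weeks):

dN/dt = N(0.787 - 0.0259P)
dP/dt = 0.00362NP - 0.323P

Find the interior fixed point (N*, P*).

N* ≈ 89.2, P* ≈ 30.4

Set dP/dt = 0 with P > 0: 0.00362N - 0.323 = 0, so N* = 0.323/0.00362 = 89.2.
Set dN/dt = 0 with N > 0: 0.787 - 0.0259P = 0, so P* = 0.787/0.0259 = 30.4.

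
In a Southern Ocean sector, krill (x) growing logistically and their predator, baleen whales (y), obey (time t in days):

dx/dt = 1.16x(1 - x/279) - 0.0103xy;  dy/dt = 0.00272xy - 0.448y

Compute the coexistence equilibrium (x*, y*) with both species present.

x* ≈ 165, y* ≈ 46.1

From dy/dt = 0 with y > 0: 0.00272x* = 0.448, so x* = 165.
Substitute into dx/dt = 0: 1.16(1 - 165/279) = 0.0103y*.
The bracket is 0.41, giving y* = 0.475/0.0103 = 46.1.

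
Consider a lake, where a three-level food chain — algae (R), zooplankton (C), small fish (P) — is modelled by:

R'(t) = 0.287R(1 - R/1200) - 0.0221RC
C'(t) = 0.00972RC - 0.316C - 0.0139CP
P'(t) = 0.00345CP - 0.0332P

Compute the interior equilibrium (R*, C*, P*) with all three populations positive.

From dP/dt = 0: 0.00345C* = 0.0332, so C* = 9.62.
From dR/dt = 0: 0.287(1 - R*/1200) = 0.0221·9.62, giving R* = 1200·(1 - 0.741) = 311.
From dC/dt = 0: 0.00972·311 - 0.316 = 0.0139P*, so P* = 2.7/0.0139 = 195.

R* ≈ 311, C* ≈ 9.62, P* ≈ 195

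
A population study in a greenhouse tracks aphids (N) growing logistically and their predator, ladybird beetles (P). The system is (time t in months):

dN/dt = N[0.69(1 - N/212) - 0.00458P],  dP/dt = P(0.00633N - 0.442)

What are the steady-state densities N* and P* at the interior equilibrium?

From dP/dt = 0 with P > 0: 0.00633N* = 0.442, so N* = 69.8.
Substitute into dN/dt = 0: 0.69(1 - 69.8/212) = 0.00458P*.
The bracket is 0.671, giving P* = 0.463/0.00458 = 101.

N* ≈ 69.8, P* ≈ 101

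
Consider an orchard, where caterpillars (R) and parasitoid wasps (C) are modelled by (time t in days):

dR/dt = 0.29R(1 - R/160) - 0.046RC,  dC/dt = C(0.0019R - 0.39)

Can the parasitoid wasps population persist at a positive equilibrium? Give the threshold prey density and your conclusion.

The predator equation gives dC/dt > 0 only when R > 0.39/0.0019 = 205.
Without the predator, R → K = 160. Since 160 < 205, the predator cannot invade.

Threshold R = 205; K < 205, so no, the predator goes extinct.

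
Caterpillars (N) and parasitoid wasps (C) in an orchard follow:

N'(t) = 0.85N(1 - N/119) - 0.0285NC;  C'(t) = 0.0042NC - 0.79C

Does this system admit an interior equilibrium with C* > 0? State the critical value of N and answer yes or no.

The predator equation gives dC/dt > 0 only when N > 0.79/0.0042 = 188.
Without the predator, N → K = 119. Since 119 < 188, the predator cannot invade.

Threshold N = 188; K < 188, so no, the predator goes extinct.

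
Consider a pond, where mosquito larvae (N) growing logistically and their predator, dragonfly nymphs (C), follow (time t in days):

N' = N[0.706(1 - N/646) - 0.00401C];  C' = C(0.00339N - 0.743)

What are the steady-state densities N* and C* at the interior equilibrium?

From dC/dt = 0 with C > 0: 0.00339N* = 0.743, so N* = 219.
Substitute into dN/dt = 0: 0.706(1 - 219/646) = 0.00401C*.
The bracket is 0.661, giving C* = 0.466/0.00401 = 116.

N* ≈ 219, C* ≈ 116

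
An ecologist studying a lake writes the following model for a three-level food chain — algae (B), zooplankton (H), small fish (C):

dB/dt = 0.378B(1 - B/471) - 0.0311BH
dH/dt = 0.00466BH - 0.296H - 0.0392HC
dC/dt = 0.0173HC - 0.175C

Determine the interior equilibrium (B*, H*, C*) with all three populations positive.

B* ≈ 79, H* ≈ 10.1, C* ≈ 1.84

From dC/dt = 0: 0.0173H* = 0.175, so H* = 10.1.
From dB/dt = 0: 0.378(1 - B*/471) = 0.0311·10.1, giving B* = 471·(1 - 0.832) = 79.
From dH/dt = 0: 0.00466·79 - 0.296 = 0.0392C*, so C* = 0.0722/0.0392 = 1.84.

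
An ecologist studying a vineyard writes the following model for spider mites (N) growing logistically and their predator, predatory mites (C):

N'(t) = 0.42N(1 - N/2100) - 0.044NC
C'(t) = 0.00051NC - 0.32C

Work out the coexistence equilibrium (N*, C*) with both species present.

N* ≈ 627, C* ≈ 6.69

From dC/dt = 0 with C > 0: 0.00051N* = 0.32, so N* = 627.
Substitute into dN/dt = 0: 0.42(1 - 627/2100) = 0.044C*.
The bracket is 0.701, giving C* = 0.295/0.044 = 6.69.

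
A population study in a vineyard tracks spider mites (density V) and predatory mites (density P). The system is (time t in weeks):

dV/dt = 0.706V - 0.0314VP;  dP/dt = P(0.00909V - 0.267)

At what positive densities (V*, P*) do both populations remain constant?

V* ≈ 29.4, P* ≈ 22.5

Set dP/dt = 0 with P > 0: 0.00909V - 0.267 = 0, so V* = 0.267/0.00909 = 29.4.
Set dV/dt = 0 with V > 0: 0.706 - 0.0314P = 0, so P* = 0.706/0.0314 = 22.5.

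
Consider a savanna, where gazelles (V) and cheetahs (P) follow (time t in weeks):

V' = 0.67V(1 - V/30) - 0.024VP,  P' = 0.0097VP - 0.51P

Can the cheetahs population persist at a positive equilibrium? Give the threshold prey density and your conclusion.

Threshold V = 52.6; K < 52.6, so no, the predator goes extinct.

The predator equation gives dP/dt > 0 only when V > 0.51/0.0097 = 52.6.
Without the predator, V → K = 30. Since 30 < 52.6, the predator cannot invade.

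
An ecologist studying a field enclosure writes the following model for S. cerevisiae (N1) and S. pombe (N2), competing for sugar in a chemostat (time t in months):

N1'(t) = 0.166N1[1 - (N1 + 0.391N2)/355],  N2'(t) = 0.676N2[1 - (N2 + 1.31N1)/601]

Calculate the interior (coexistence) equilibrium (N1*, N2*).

N1* ≈ 246, N2* ≈ 279

Setting both brackets to zero gives the nullclines N1 + 0.391N2 = 355 and 1.31N1 + N2 = 601.
Substituting N2 = 601 - 1.31N1 into the first: N1(1 - 0.391·1.31) = 355 - 0.391·601.
So N1* = 120/0.488 = 246, and then N2* = 601 - 1.31·246 = 279.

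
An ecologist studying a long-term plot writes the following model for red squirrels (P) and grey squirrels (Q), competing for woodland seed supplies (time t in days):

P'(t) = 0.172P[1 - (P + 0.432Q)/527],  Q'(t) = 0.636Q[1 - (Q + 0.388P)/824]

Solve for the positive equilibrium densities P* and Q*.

P* ≈ 205, Q* ≈ 744

Setting both brackets to zero gives the nullclines P + 0.432Q = 527 and 0.388P + Q = 824.
Substituting Q = 824 - 0.388P into the first: P(1 - 0.432·0.388) = 527 - 0.432·824.
So P* = 171/0.832 = 205, and then Q* = 824 - 0.388·205 = 744.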